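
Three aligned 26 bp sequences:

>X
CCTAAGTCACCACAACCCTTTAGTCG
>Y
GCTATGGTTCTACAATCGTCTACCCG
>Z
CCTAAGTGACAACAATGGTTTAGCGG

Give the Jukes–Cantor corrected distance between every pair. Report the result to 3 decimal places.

d(X,Y) = 0.623, d(X,Z) = 0.334, d(Y,Z) = 0.539

X–Y: 11/26 sites differ → p ≈ 0.423077, d = −0.75 ln(1 − 0.564103) = 0.622762 ≈ 0.623.
X–Z: 7/26 sites differ → p ≈ 0.269231, d = −0.75 ln(1 − 0.358975) = 0.333515 ≈ 0.334.
Y–Z: 10/26 sites differ → p ≈ 0.384615, d = −0.75 ln(1 − 0.51282) = 0.539341 ≈ 0.539.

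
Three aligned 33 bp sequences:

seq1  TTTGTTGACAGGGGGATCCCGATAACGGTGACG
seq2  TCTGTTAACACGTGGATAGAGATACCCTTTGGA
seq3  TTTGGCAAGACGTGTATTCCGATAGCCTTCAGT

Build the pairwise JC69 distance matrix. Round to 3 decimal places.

seq1–seq2: 14/33 sites differ → p ≈ 0.424242, d = −0.75 ln(1 − 0.565656) = 0.625439 ≈ 0.625.
seq1–seq3: 14/33 sites differ → p ≈ 0.424242, d = −0.75 ln(1 − 0.565656) = 0.625439 ≈ 0.625.
seq2–seq3: 12/33 sites differ → p ≈ 0.363636, d = −0.75 ln(1 − 0.484848) = 0.497470 ≈ 0.497.

d(seq1,seq2) = 0.625, d(seq1,seq3) = 0.625, d(seq2,seq3) = 0.497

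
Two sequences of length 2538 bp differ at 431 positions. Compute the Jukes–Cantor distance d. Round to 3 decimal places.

p = 431/2538 ≈ 0.169819.
d = −(3/4) ln(1 − 4p/3) = −0.75 ln(1 − 0.226425) = −0.75 ln(0.773575)
  = −0.75 × (-0.256733) = 0.192550 substitutions/site.

0.193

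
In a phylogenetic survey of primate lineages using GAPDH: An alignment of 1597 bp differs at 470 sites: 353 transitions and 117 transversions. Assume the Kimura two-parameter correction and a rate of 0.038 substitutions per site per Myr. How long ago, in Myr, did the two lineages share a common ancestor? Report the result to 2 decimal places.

P = 353/1597 ≈ 0.221039 and Q = 117/1597 ≈ 0.073262.
Under the Kimura two-parameter model, d = −½ ln(1 − 2P − Q) − ¼ ln(1 − 2Q).
1 − 2P − Q = 0.48466, giving −½ ln(0.48466) = 0.362154.
1 − 2Q = 0.853476, giving −¼ ln(0.853476) = 0.039609.
d = 0.362154 + 0.039609 = 0.401763.
Under a molecular clock d = 2μt, so t = d/(2μ) = 0.401763 / (2 × 0.038) = 5.29 Myr.

5.29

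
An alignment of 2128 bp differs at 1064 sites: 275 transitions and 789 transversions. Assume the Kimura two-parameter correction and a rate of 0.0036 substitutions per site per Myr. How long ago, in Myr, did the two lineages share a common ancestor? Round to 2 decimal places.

P = 275/2128 ≈ 0.129229 and Q = 789/2128 ≈ 0.370771.
Under the Kimura two-parameter model, d = −½ ln(1 − 2P − Q) − ¼ ln(1 − 2Q).
1 − 2P − Q = 0.370771, giving −½ ln(0.370771) = 0.496085.
1 − 2Q = 0.258458, giving −¼ ln(0.258458) = 0.338256.
d = 0.496085 + 0.338256 = 0.834341.
Under a molecular clock d = 2μt, so t = d/(2μ) = 0.834341 / (2 × 0.0036) = 115.88 Myr.

115.88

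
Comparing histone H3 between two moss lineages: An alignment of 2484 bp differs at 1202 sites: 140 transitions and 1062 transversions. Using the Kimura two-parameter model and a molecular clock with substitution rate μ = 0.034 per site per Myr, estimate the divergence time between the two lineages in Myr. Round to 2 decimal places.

P = 140/2484 ≈ 0.056361 and Q = 1062/2484 ≈ 0.427536.
Under the Kimura two-parameter model, d = −½ ln(1 − 2P − Q) − ¼ ln(1 − 2Q).
1 − 2P − Q = 0.459742, giving −½ ln(0.459742) = 0.388545.
1 − 2Q = 0.144928, giving −¼ ln(0.144928) = 0.482880.
d = 0.388545 + 0.482880 = 0.871425.
Under a molecular clock d = 2μt, so t = d/(2μ) = 0.871425 / (2 × 0.034) = 12.82 Myr.

12.82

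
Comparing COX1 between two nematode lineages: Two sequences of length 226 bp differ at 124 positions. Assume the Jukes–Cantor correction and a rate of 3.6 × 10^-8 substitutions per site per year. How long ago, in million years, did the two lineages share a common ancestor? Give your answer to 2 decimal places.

13.70

p = 124/226 ≈ 0.548673.
d = −(3/4) ln(1 − 4p/3) = −0.75 ln(1 − 0.731564) = −0.75 ln(0.268436)
  = −0.75 × (-1.315143) = 0.986357 substitutions/site.
Under a molecular clock d = 2μt, so t = d/(2μ) = 0.986357 / (2 × 3.6 × 10^-8) = 13.70 million years.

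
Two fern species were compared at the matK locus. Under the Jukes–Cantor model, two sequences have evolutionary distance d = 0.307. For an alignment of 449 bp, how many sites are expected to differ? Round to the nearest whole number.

113

Invert JC69: p = (3/4)(1 − e^(−4d/3)) = 0.75 × (1 − e^(-0.409333)) = 0.75 × (1 − 0.664093) = 0.251930.
Expected differing sites = pL ≈ 0.251930 × 449 = 113.11657 ≈ 113.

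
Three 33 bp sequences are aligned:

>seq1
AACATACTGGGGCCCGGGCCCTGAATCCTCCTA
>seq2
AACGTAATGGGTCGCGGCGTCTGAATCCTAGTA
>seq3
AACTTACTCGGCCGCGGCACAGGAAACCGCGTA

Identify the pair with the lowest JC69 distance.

seq1–seq2: 9/33 differ, p = 0.273, d = 0.339.
seq1–seq3: 11/33 differ, p = 0.333, d = 0.441.
seq2–seq3: 11/33 differ, p = 0.333, d = 0.441.
The smallest distance is between seq1 and seq2.

seq1 and seq2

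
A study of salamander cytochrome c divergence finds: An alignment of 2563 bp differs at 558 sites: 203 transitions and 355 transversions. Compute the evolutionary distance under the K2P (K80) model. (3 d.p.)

P = 203/2563 ≈ 0.079204 and Q = 355/2563 ≈ 0.13851.
Under the Kimura two-parameter model, d = −½ ln(1 − 2P − Q) − ¼ ln(1 − 2Q).
1 − 2P − Q = 0.703082, giving −½ ln(0.703082) = 0.176141.
1 − 2Q = 0.72298, giving −¼ ln(0.72298) = 0.081093.
d = 0.176141 + 0.081093 = 0.257234.

0.257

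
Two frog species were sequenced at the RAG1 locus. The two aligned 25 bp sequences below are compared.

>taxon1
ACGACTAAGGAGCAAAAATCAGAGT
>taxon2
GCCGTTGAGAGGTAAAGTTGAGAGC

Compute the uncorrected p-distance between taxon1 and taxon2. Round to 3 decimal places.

The sequences differ at 12 of 25 positions.
p = 12/25 = 0.480.

0.480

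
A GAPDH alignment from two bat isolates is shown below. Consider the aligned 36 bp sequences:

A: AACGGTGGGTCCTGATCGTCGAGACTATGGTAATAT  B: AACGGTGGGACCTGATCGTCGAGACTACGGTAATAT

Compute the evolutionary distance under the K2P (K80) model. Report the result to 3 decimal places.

Of 36 sites, 1 differences are transitions and 1 are transversions, so P = 1/36 ≈ 0.027778 and Q = 1/36 ≈ 0.027778.
Under the Kimura two-parameter model, d = −½ ln(1 − 2P − Q) − ¼ ln(1 − 2Q).
1 − 2P − Q = 0.916666, giving −½ ln(0.916666) = 0.043506.
1 − 2Q = 0.944444, giving −¼ ln(0.944444) = 0.014290.
d = 0.043506 + 0.014290 = 0.057796.

0.058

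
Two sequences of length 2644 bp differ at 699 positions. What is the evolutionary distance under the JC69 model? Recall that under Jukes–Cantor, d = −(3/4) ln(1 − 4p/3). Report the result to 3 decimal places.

p = 699/2644 ≈ 0.264372.
d = −(3/4) ln(1 − 4p/3) = −0.75 ln(1 − 0.352496) = −0.75 ln(0.647504)
  = −0.75 × (-0.434630) = 0.325973 substitutions/site.

0.326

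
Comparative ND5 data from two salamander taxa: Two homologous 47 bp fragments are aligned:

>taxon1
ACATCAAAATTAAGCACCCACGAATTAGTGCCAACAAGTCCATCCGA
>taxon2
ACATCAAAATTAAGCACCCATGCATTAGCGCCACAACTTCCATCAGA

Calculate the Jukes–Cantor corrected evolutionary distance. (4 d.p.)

0.1931

The sequences differ at 8 of 47 sites (21, 23, 29, 34, 35, 37, 38, 45), so p = 8/47 ≈ 0.170213.
d = −(3/4) ln(1 − 4p/3) = −0.75 ln(1 − 0.226951) = −0.75 ln(0.773049)
  = −0.75 × (-0.257413) = 0.193060 substitutions/site.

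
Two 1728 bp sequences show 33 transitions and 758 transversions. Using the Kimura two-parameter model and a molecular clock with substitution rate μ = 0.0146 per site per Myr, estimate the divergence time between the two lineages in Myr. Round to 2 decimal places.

P = 33/1728 ≈ 0.019097 and Q = 758/1728 ≈ 0.438657.
Under the Kimura two-parameter model, d = −½ ln(1 − 2P − Q) − ¼ ln(1 − 2Q).
1 − 2P − Q = 0.523149, giving −½ ln(0.523149) = 0.323944.
1 − 2Q = 0.122686, giving −¼ ln(0.122686) = 0.524532.
d = 0.323944 + 0.524532 = 0.848476.
Under a molecular clock d = 2μt, so t = d/(2μ) = 0.848476 / (2 × 0.0146) = 29.06 Myr.

29.06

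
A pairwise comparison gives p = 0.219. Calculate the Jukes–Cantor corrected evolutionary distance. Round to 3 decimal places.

d = −(3/4) ln(1 − 4p/3) = −0.75 ln(1 − 0.292) = −0.75 ln(0.708)
  = −0.75 × (-0.345311) = 0.258983 substitutions/site.

0.259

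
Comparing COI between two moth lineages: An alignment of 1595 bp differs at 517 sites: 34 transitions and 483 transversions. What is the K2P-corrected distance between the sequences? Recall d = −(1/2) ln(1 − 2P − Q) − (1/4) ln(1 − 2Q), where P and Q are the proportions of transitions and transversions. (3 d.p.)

P = 34/1595 ≈ 0.021317 and Q = 483/1595 ≈ 0.302821.
Under the Kimura two-parameter model, d = −½ ln(1 − 2P − Q) − ¼ ln(1 − 2Q).
1 − 2P − Q = 0.654545, giving −½ ln(0.654545) = 0.211907.
1 − 2Q = 0.394358, giving −¼ ln(0.394358) = 0.232624.
d = 0.211907 + 0.232624 = 0.444531.

0.445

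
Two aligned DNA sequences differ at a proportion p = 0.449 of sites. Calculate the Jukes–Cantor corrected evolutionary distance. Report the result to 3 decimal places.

d = −(3/4) ln(1 − 4p/3) = −0.75 ln(1 − 0.598667) = −0.75 ln(0.401333)
  = −0.75 × (-0.912964) = 0.684723 substitutions/site.

0.685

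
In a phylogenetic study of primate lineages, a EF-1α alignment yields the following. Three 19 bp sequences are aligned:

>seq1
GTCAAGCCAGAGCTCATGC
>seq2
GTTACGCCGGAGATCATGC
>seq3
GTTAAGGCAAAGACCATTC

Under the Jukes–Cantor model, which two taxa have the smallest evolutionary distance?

seq1 and seq2

seq1–seq2: 4/19 differ, p = 0.211, d = 0.247.
seq1–seq3: 6/19 differ, p = 0.316, d = 0.410.
seq2–seq3: 6/19 differ, p = 0.316, d = 0.410.
The smallest distance is between seq1 and seq2.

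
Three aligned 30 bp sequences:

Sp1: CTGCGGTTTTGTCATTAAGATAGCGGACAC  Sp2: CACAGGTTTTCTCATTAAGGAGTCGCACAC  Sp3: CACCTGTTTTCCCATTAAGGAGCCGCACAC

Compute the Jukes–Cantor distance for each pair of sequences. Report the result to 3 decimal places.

d(Sp1,Sp2) = 0.383, d(Sp1,Sp3) = 0.441, d(Sp2,Sp3) = 0.147

Sp1–Sp2: 9/30 sites differ → p = 0.3, d = −0.75 ln(1 − 0.4) = 0.383119 ≈ 0.383.
Sp1–Sp3: 10/30 sites differ → p ≈ 0.333333, d = −0.75 ln(1 − 0.444444) = 0.440839 ≈ 0.441.
Sp2–Sp3: 4/30 sites differ → p ≈ 0.133333, d = −0.75 ln(1 − 0.177777) = 0.146808 ≈ 0.147.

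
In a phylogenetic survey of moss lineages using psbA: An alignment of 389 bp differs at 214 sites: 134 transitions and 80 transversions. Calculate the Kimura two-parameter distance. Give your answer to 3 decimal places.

P = 134/389 ≈ 0.344473 and Q = 80/389 ≈ 0.205656.
Under the Kimura two-parameter model, d = −½ ln(1 − 2P − Q) − ¼ ln(1 − 2Q).
1 − 2P − Q = 0.105398, giving −½ ln(0.105398) = 1.125006.
1 − 2Q = 0.588688, giving −¼ ln(0.588688) = 0.132465.
d = 1.125006 + 0.132465 = 1.257471.

1.257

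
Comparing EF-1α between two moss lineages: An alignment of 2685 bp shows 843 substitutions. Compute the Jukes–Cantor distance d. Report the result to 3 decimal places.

0.407

p = 843/2685 ≈ 0.313966.
d = −(3/4) ln(1 − 4p/3) = −0.75 ln(1 − 0.418621) = −0.75 ln(0.581379)
  = −0.75 × (-0.542352) = 0.406764 substitutions/site.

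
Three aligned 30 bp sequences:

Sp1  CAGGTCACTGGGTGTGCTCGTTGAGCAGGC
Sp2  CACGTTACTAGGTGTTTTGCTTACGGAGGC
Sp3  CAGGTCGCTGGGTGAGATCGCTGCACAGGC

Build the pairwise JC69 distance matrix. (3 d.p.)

d(Sp1,Sp2) = 0.441, d(Sp1,Sp3) = 0.233, d(Sp2,Sp3) = 0.647

Sp1–Sp2: 10/30 sites differ → p ≈ 0.333333, d = −0.75 ln(1 − 0.444444) = 0.440839 ≈ 0.441.
Sp1–Sp3: 6/30 sites differ → p = 0.2, d = −0.75 ln(1 − 0.266667) = 0.232617 ≈ 0.233.
Sp2–Sp3: 13/30 sites differ → p ≈ 0.433333, d = −0.75 ln(1 − 0.577777) = 0.646666 ≈ 0.647.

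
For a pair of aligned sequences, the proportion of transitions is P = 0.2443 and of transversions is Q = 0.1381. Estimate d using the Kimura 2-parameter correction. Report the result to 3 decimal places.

Under the Kimura two-parameter model, d = −½ ln(1 − 2P − Q) − ¼ ln(1 − 2Q).
1 − 2P − Q = 0.3733, giving −½ ln(0.3733) = 0.492686.
1 − 2Q = 0.7238, giving −¼ ln(0.7238) = 0.080810.
d = 0.492686 + 0.080810 = 0.573496.

0.573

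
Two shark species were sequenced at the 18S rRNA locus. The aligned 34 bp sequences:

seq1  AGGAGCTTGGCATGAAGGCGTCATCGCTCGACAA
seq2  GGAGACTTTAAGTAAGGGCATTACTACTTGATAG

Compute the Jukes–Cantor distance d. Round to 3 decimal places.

0.918

The sequences differ at 18 of 34 sites, so p = 18/34 ≈ 0.529412.
d = −(3/4) ln(1 − 4p/3) = −0.75 ln(1 − 0.705883) = −0.75 ln(0.294117)
  = −0.75 × (-1.223778) = 0.917834 substitutions/site.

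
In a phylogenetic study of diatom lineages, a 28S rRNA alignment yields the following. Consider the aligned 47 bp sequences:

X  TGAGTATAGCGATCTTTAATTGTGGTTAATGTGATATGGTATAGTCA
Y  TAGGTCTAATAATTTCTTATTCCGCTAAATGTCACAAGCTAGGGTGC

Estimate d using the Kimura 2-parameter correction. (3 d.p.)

Of 47 sites, 10 differences are transitions and 11 are transversions, so P = 10/47 ≈ 0.212766 and Q = 11/47 ≈ 0.234043.
Under the Kimura two-parameter model, d = −½ ln(1 − 2P − Q) − ¼ ln(1 − 2Q).
1 − 2P − Q = 0.340425, giving −½ ln(0.340425) = 0.538780.
1 − 2Q = 0.531914, giving −¼ ln(0.531914) = 0.157818.
d = 0.538780 + 0.157818 = 0.696598.

0.697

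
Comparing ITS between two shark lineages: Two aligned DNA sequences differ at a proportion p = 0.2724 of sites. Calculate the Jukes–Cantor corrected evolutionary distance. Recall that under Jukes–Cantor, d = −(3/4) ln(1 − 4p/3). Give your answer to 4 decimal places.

0.3385

d = −(3/4) ln(1 − 4p/3) = −0.75 ln(1 − 0.3632) = −0.75 ln(0.6368)
  = −0.75 × (-0.451300) = 0.338475 substitutions/site.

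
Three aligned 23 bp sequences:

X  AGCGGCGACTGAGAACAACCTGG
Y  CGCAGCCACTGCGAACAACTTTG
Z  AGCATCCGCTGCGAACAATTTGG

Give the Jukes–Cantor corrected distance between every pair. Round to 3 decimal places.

d(X,Y) = 0.321, d(X,Z) = 0.390, d(Y,Z) = 0.257

X–Y: 6/23 sites differ → p ≈ 0.26087, d = −0.75 ln(1 − 0.347827) = 0.320584 ≈ 0.321.
X–Z: 7/23 sites differ → p ≈ 0.304348, d = −0.75 ln(1 − 0.405797) = 0.390401 ≈ 0.390.
Y–Z: 5/23 sites differ → p ≈ 0.217391, d = −0.75 ln(1 − 0.289855) = 0.256715 ≈ 0.257.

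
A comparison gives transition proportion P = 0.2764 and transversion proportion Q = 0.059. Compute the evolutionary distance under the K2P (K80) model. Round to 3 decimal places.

Under the Kimura two-parameter model, d = −½ ln(1 − 2P − Q) − ¼ ln(1 − 2Q).
1 − 2P − Q = 0.3882, giving −½ ln(0.3882) = 0.473117.
1 − 2Q = 0.882, giving −¼ ln(0.882) = 0.031391.
d = 0.473117 + 0.031391 = 0.504508.

0.505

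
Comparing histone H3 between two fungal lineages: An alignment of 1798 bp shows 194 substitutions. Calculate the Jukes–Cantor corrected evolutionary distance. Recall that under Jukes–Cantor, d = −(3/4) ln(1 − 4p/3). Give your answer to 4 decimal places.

0.1165

p = 194/1798 ≈ 0.107898.
d = −(3/4) ln(1 − 4p/3) = −0.75 ln(1 − 0.143864) = −0.75 ln(0.856136)
  = −0.75 × (-0.155326) = 0.116495 substitutions/site.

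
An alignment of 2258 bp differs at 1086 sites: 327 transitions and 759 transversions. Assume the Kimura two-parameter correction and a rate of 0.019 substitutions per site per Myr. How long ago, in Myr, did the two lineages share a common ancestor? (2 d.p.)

P = 327/2258 ≈ 0.144818 and Q = 759/2258 ≈ 0.336138.
Under the Kimura two-parameter model, d = −½ ln(1 − 2P − Q) − ¼ ln(1 − 2Q).
1 − 2P − Q = 0.374226, giving −½ ln(0.374226) = 0.491448.
1 − 2Q = 0.327724, giving −¼ ln(0.327724) = 0.278896.
d = 0.491448 + 0.278896 = 0.770344.
Under a molecular clock d = 2μt, so t = d/(2μ) = 0.770344 / (2 × 0.019) = 20.27 Myr.

20.27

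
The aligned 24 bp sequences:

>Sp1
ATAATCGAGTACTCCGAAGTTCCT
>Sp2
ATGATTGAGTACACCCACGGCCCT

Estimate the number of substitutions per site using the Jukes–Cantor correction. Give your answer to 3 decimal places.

0.369

The sequences differ at 7 of 24 sites (3, 6, 13, 16, 18, 20, 21), so p = 7/24 ≈ 0.291667.
d = −(3/4) ln(1 − 4p/3) = −0.75 ln(1 − 0.388889) = −0.75 ln(0.611111)
  = −0.75 × (-0.492477) = 0.369358 substitutions/site.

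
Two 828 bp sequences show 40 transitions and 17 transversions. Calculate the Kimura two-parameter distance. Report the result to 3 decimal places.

0.073

P = 40/828 ≈ 0.048309 and Q = 17/828 ≈ 0.020531.
Under the Kimura two-parameter model, d = −½ ln(1 − 2P − Q) − ¼ ln(1 − 2Q).
1 − 2P − Q = 0.882851, giving −½ ln(0.882851) = 0.062299.
1 − 2Q = 0.958938, giving −¼ ln(0.958938) = 0.010482.
d = 0.062299 + 0.010482 = 0.072781.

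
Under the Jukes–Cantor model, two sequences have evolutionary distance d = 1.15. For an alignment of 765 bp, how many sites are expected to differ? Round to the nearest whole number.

Invert JC69: p = (3/4)(1 − e^(−4d/3)) = 0.75 × (1 − e^(-1.533333)) = 0.75 × (1 − 0.215815) = 0.588139.
Expected differing sites = pL ≈ 0.588139 × 765 = 449.926335 ≈ 450.

450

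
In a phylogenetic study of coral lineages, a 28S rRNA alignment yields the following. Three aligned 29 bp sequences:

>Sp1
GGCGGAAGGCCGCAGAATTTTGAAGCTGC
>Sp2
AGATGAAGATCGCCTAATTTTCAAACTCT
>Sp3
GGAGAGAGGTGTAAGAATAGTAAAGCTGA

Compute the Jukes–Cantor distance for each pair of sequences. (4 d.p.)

Sp1–Sp2: 11/29 sites differ → p ≈ 0.37931, d = −0.75 ln(1 − 0.505747) = 0.528531 ≈ 0.5285.
Sp1–Sp3: 11/29 sites differ → p ≈ 0.37931, d = −0.75 ln(1 − 0.505747) = 0.528531 ≈ 0.5285.
Sp2–Sp3: 16/29 sites differ → p ≈ 0.551724, d = −0.75 ln(1 − 0.735632) = 0.997810 ≈ 0.9978.

d(Sp1,Sp2) = 0.5285, d(Sp1,Sp3) = 0.5285, d(Sp2,Sp3) = 0.9978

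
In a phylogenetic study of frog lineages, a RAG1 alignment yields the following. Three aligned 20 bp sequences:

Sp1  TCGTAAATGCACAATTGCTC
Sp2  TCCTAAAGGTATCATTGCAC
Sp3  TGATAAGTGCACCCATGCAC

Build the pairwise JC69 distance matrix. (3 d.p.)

d(Sp1,Sp2) = 0.383, d(Sp1,Sp3) = 0.471, d(Sp2,Sp3) = 0.572

Sp1–Sp2: 6/20 sites differ → p = 0.3, d = −0.75 ln(1 − 0.4) = 0.383119 ≈ 0.383.
Sp1–Sp3: 7/20 sites differ → p = 0.35, d = −0.75 ln(1 − 0.466667) = 0.471457 ≈ 0.471.
Sp2–Sp3: 8/20 sites differ → p = 0.4, d = −0.75 ln(1 − 0.533333) = 0.571605 ≈ 0.572.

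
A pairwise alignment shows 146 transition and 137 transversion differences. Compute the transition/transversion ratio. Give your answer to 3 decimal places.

1.066

R = 146/137 = 1.065693… ≈ 1.066 (to 3 d.p.).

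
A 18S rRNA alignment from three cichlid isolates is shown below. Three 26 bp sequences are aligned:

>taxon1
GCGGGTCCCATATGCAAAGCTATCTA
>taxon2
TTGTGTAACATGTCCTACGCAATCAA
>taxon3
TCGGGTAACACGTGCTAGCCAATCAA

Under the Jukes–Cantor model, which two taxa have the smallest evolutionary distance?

taxon2 and taxon3

taxon1–taxon2: 11/26 differ, p = 0.423, d = 0.623.
taxon1–taxon3: 10/26 differ, p = 0.385, d = 0.539.
taxon2–taxon3: 6/26 differ, p = 0.231, d = 0.276.
The smallest distance is between taxon2 and taxon3.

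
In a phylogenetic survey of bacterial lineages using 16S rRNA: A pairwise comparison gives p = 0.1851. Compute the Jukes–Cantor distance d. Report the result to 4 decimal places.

0.2126

d = −(3/4) ln(1 − 4p/3) = −0.75 ln(1 − 0.2468) = −0.75 ln(0.7532)
  = −0.75 × (-0.283424) = 0.212568 substitutions/site.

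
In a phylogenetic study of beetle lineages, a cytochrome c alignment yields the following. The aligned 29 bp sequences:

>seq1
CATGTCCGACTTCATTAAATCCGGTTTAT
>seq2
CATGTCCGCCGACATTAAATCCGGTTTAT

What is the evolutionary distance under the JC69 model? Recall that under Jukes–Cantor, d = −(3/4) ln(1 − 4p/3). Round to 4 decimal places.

The sequences differ at 3 of 29 sites (9, 11, 12), so p = 3/29 ≈ 0.103448.
d = −(3/4) ln(1 − 4p/3) = −0.75 ln(1 − 0.137931) = −0.75 ln(0.862069)
  = −0.75 × (-0.148420) = 0.111315 substitutions/site.

0.1113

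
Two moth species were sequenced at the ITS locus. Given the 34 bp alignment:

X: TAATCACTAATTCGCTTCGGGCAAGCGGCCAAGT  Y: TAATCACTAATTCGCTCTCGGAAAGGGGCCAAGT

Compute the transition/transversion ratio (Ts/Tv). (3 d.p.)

0.667

Transitions are A↔G and C↔T; transversions are all other mismatches.
Transitions: 2. Transversions: 3.
R = 2/3 = 0.666666… ≈ 0.667 (to 3 d.p.).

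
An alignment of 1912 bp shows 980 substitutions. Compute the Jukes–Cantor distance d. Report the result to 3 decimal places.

p = 980/1912 ≈ 0.512552.
d = −(3/4) ln(1 − 4p/3) = −0.75 ln(1 − 0.683403) = −0.75 ln(0.316597)
  = −0.75 × (-1.150126) = 0.862595 substitutions/site.

0.863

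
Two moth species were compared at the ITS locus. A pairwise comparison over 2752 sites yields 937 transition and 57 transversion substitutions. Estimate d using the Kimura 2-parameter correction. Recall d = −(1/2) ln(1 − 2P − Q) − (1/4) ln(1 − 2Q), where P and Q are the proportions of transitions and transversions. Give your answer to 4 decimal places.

0.6154

P = 937/2752 ≈ 0.34048 and Q = 57/2752 ≈ 0.020712.
Under the Kimura two-parameter model, d = −½ ln(1 − 2P − Q) − ¼ ln(1 − 2Q).
1 − 2P − Q = 0.298328, giving −½ ln(0.298328) = 0.604781.
1 − 2Q = 0.958576, giving −¼ ln(0.958576) = 0.010577.
d = 0.604781 + 0.010577 = 0.615358.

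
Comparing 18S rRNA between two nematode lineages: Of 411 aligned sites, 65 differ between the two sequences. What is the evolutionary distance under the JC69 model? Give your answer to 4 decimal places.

p = 65/411 ≈ 0.158151.
d = −(3/4) ln(1 − 4p/3) = −0.75 ln(1 − 0.210868) = −0.75 ln(0.789132)
  = −0.75 × (-0.236822) = 0.177617 substitutions/site.

0.1776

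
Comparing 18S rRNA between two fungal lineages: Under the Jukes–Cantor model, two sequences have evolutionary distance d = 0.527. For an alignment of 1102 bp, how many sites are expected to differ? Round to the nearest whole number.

Invert JC69: p = (3/4)(1 − e^(−4d/3)) = 0.75 × (1 − e^(-0.702667)) = 0.75 × (1 − 0.495263) = 0.378553.
Expected differing sites = pL ≈ 0.378553 × 1102 = 417.165406 ≈ 417.

417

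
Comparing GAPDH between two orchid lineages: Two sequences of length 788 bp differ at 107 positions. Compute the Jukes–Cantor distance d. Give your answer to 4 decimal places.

p = 107/788 ≈ 0.135787.
d = −(3/4) ln(1 − 4p/3) = −0.75 ln(1 − 0.181049) = −0.75 ln(0.818951)
  = −0.75 × (-0.199731) = 0.149798 substitutions/site.

0.1498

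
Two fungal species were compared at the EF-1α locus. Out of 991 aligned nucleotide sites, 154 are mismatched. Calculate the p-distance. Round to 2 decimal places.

0.16

p = 154/991 = 0.155398… ≈ 0.16 (to 2 d.p.).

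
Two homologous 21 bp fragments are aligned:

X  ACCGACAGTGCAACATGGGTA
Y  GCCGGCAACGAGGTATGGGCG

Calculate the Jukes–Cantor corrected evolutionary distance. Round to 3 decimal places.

0.756

The sequences differ at 10 of 21 sites (1, 5, 8, 9, 11, 12, 13, 14, 20, 21), so p = 10/21 ≈ 0.47619.
d = −(3/4) ln(1 − 4p/3) = −0.75 ln(1 − 0.63492) = −0.75 ln(0.36508)
  = −0.75 × (-1.007639) = 0.755729 substitutions/site.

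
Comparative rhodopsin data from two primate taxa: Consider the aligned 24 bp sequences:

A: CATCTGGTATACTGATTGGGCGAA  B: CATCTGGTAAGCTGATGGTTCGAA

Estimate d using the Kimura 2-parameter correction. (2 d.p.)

Of 24 sites, 1 differences are transitions and 4 are transversions, so P = 1/24 ≈ 0.041667 and Q = 4/24 ≈ 0.166667.
Under the Kimura two-parameter model, d = −½ ln(1 − 2P − Q) − ¼ ln(1 − 2Q).
1 − 2P − Q = 0.749999, giving −½ ln(0.749999) = 0.143842.
1 − 2Q = 0.666666, giving −¼ ln(0.666666) = 0.101367.
d = 0.143842 + 0.101367 = 0.245209.

0.25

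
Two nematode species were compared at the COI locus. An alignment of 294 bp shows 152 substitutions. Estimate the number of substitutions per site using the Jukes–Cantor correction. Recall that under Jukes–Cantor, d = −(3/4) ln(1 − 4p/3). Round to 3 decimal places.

0.877

p = 152/294 ≈ 0.517007.
d = −(3/4) ln(1 − 4p/3) = −0.75 ln(1 − 0.689343) = −0.75 ln(0.310657)
  = −0.75 × (-1.169066) = 0.876800 substitutions/site.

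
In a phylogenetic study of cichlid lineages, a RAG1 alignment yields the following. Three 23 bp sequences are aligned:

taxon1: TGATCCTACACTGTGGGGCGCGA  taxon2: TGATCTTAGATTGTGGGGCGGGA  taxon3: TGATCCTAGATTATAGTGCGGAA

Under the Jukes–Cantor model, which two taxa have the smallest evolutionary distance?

taxon1 and taxon2

taxon1–taxon2: 4/23 differ, p = 0.174, d = 0.198.
taxon1–taxon3: 7/23 differ, p = 0.304, d = 0.390.
taxon2–taxon3: 5/23 differ, p = 0.217, d = 0.257.
The smallest distance is between taxon1 and taxon2.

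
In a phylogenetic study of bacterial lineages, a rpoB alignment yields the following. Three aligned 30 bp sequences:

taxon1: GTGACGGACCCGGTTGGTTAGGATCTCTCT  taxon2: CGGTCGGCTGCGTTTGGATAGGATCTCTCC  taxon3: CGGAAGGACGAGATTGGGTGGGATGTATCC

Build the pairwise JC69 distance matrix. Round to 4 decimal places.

taxon1–taxon2: 9/30 sites differ → p = 0.3, d = −0.75 ln(1 − 0.4) = 0.383119 ≈ 0.3831.
taxon1–taxon3: 11/30 sites differ → p ≈ 0.366667, d = −0.75 ln(1 − 0.488889) = 0.503376 ≈ 0.5034.
taxon2–taxon3: 10/30 sites differ → p ≈ 0.333333, d = −0.75 ln(1 − 0.444444) = 0.440839 ≈ 0.4408.

d(taxon1,taxon2) = 0.3831, d(taxon1,taxon3) = 0.5034, d(taxon2,taxon3) = 0.4408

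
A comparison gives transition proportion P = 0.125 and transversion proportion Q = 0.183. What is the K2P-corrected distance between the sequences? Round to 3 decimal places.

Under the Kimura two-parameter model, d = −½ ln(1 − 2P − Q) − ¼ ln(1 − 2Q).
1 − 2P − Q = 0.567, giving −½ ln(0.567) = 0.283698.
1 − 2Q = 0.634, giving −¼ ln(0.634) = 0.113927.
d = 0.283698 + 0.113927 = 0.397625.

0.398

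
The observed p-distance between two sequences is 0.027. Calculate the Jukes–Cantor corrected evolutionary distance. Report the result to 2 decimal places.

0.03

d = −(3/4) ln(1 − 4p/3) = −0.75 ln(1 − 0.036) = −0.75 ln(0.964)
  = −0.75 × (-0.036664) = 0.027498 substitutions/site.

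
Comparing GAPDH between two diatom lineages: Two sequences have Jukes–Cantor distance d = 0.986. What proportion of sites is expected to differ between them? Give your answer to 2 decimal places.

p = (3/4)(1 − e^(−4d/3)) = 0.75 × (1 − e^(-1.314667)) = 0.75 × (1 − 0.268564) = 0.548577.

0.55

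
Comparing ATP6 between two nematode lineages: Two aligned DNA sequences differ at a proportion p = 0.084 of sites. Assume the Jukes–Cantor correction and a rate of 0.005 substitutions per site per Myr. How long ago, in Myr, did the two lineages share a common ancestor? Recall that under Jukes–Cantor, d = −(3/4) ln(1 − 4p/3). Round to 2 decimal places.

d = −(3/4) ln(1 − 4p/3) = −0.75 ln(1 − 0.112) = −0.75 ln(0.888)
  = −0.75 × (-0.118784) = 0.089088 substitutions/site.
Under a molecular clock d = 2μt, so t = d/(2μ) = 0.089088 / (2 × 0.005) = 8.91 Myr.

8.91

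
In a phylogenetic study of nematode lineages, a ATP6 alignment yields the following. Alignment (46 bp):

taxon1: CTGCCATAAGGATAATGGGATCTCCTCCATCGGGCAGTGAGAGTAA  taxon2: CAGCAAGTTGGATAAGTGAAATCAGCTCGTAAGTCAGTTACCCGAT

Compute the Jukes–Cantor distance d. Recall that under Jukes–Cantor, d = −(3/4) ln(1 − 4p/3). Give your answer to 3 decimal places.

The sequences differ at 25 of 46 sites, so p = 25/46 ≈ 0.543478.
d = −(3/4) ln(1 − 4p/3) = −0.75 ln(1 − 0.724637) = −0.75 ln(0.275363)
  = −0.75 × (-1.289665) = 0.967249 substitutions/site.

0.967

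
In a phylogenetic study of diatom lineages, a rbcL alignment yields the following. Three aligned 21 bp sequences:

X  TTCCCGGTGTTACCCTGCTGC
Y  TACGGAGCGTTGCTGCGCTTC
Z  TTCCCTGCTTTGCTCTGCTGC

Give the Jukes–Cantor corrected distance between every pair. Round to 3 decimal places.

X–Y: 10/21 sites differ → p ≈ 0.47619, d = −0.75 ln(1 − 0.63492) = 0.755729 ≈ 0.756.
X–Z: 5/21 sites differ → p ≈ 0.238095, d = −0.75 ln(1 − 0.31746) = 0.286451 ≈ 0.286.
Y–Z: 8/21 sites differ → p ≈ 0.380952, d = −0.75 ln(1 − 0.507936) = 0.531860 ≈ 0.532.

d(X,Y) = 0.756, d(X,Z) = 0.286, d(Y,Z) = 0.532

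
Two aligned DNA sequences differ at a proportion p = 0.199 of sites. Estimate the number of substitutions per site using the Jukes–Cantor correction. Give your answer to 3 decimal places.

0.231

d = −(3/4) ln(1 − 4p/3) = −0.75 ln(1 − 0.265333) = −0.75 ln(0.734667)
  = −0.75 × (-0.308338) = 0.231254 substitutions/site.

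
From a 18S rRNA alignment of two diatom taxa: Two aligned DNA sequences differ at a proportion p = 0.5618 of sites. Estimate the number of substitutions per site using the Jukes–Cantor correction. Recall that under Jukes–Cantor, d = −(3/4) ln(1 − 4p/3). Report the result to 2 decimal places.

1.04

d = −(3/4) ln(1 − 4p/3) = −0.75 ln(1 − 0.749067) = −0.75 ln(0.250933)
  = −0.75 × (-1.382569) = 1.036927 substitutions/site.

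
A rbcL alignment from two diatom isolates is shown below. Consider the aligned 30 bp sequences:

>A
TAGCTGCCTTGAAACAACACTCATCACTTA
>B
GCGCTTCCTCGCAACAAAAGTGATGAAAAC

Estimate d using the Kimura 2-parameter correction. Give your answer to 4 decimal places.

Of 30 sites, 1 differences are transitions and 12 are transversions, so P = 1/30 ≈ 0.033333 and Q = 12/30 = 0.4.
Under the Kimura two-parameter model, d = −½ ln(1 − 2P − Q) − ¼ ln(1 − 2Q).
1 − 2P − Q = 0.533334, giving −½ ln(0.533334) = 0.314304.
1 − 2Q = 0.2, giving −¼ ln(0.2) = 0.402359.
d = 0.314304 + 0.402359 = 0.716663.

0.7167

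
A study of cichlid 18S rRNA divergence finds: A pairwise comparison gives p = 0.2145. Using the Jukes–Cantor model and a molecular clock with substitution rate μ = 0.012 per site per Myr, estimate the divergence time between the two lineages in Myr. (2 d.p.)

10.53

d = −(3/4) ln(1 − 4p/3) = −0.75 ln(1 − 0.286) = −0.75 ln(0.714)
  = −0.75 × (-0.336872) = 0.252654 substitutions/site.
Under a molecular clock d = 2μt, so t = d/(2μ) = 0.252654 / (2 × 0.012) = 10.53 Myr.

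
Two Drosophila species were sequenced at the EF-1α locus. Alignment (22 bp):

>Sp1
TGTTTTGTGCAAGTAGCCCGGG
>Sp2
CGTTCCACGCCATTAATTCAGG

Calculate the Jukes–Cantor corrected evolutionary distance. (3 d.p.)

0.824

The sequences differ at 11 of 22 sites, so p = 11/22 = 0.5.
d = −(3/4) ln(1 − 4p/3) = −0.75 ln(1 − 0.666667) = −0.75 ln(0.333333)
  = −0.75 × (-1.098613) = 0.823960 substitutions/site.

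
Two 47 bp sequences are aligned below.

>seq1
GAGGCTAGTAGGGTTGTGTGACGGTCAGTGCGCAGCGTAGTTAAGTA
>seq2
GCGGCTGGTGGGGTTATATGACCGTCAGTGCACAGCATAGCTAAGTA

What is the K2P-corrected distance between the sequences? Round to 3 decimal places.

0.230

Of 47 sites, 7 differences are transitions and 2 are transversions, so P = 7/47 ≈ 0.148936 and Q = 2/47 ≈ 0.042553.
Under the Kimura two-parameter model, d = −½ ln(1 − 2P − Q) − ¼ ln(1 − 2Q).
1 − 2P − Q = 0.659575, giving −½ ln(0.659575) = 0.208080.
1 − 2Q = 0.914894, giving −¼ ln(0.914894) = 0.022237.
d = 0.208080 + 0.022237 = 0.230317.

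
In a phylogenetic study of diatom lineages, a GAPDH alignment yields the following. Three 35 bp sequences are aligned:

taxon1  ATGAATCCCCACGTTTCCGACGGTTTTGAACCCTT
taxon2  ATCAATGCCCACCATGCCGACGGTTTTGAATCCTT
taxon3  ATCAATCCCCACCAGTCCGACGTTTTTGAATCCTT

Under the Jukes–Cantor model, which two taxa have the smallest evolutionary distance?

taxon1–taxon2: 6/35 differ, p = 0.171, d = 0.195.
taxon1–taxon3: 6/35 differ, p = 0.171, d = 0.195.
taxon2–taxon3: 4/35 differ, p = 0.114, d = 0.124.
The smallest distance is between taxon2 and taxon3.

taxon2 and taxon3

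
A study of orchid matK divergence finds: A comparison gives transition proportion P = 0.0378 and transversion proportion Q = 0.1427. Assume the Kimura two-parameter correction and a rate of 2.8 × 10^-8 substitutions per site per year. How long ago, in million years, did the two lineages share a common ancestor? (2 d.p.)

3.70

Under the Kimura two-parameter model, d = −½ ln(1 − 2P − Q) − ¼ ln(1 − 2Q).
1 − 2P − Q = 0.7817, giving −½ ln(0.7817) = 0.123142.
1 − 2Q = 0.7146, giving −¼ ln(0.7146) = 0.084008.
d = 0.123142 + 0.084008 = 0.207150.
Under a molecular clock d = 2μt, so t = d/(2μ) = 0.207150 / (2 × 2.8 × 10^-8) = 3.70 million years.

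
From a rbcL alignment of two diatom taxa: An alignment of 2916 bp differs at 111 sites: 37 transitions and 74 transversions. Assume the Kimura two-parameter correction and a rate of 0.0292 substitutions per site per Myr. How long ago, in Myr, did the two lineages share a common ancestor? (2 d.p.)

P = 37/2916 ≈ 0.012689 and Q = 74/2916 ≈ 0.025377.
Under the Kimura two-parameter model, d = −½ ln(1 − 2P − Q) − ¼ ln(1 − 2Q).
1 − 2P − Q = 0.949245, giving −½ ln(0.949245) = 0.026044.
1 − 2Q = 0.949246, giving −¼ ln(0.949246) = 0.013022.
d = 0.026044 + 0.013022 = 0.039066.
Under a molecular clock d = 2μt, so t = d/(2μ) = 0.039066 / (2 × 0.0292) = 0.67 Myr.

0.67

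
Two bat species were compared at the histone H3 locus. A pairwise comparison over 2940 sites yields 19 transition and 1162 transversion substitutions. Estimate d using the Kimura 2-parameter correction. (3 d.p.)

0.653

P = 19/2940 ≈ 0.006463 and Q = 1162/2940 ≈ 0.395238.
Under the Kimura two-parameter model, d = −½ ln(1 − 2P − Q) − ¼ ln(1 − 2Q).
1 − 2P − Q = 0.591836, giving −½ ln(0.591836) = 0.262263.
1 − 2Q = 0.209524, giving −¼ ln(0.209524) = 0.390729.
d = 0.262263 + 0.390729 = 0.652992.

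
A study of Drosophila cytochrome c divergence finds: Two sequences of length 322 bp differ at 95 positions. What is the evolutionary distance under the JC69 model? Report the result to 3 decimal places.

p = 95/322 ≈ 0.295031.
d = −(3/4) ln(1 − 4p/3) = −0.75 ln(1 − 0.393375) = −0.75 ln(0.606625)
  = −0.75 × (-0.499844) = 0.374883 substitutions/site.

0.375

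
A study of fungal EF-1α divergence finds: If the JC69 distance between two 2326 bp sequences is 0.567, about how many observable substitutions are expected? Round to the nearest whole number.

Invert JC69: p = (3/4)(1 − e^(−4d/3)) = 0.75 × (1 − e^(-0.756)) = 0.75 × (1 − 0.469541) = 0.397844.
Expected differing sites = pL ≈ 0.397844 × 2326 = 925.385144 ≈ 925.

925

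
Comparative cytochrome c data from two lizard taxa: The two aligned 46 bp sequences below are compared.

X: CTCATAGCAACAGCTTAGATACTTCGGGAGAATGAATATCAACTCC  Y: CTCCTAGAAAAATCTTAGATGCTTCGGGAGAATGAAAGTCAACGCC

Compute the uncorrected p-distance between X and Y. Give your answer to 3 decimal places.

0.174

The sequences differ at 8 of 46 positions (sites 4, 8, 11, 13, 21, 37, 38, 44).
p = 8/46 = 0.173913… ≈ 0.174 (to 3 d.p.).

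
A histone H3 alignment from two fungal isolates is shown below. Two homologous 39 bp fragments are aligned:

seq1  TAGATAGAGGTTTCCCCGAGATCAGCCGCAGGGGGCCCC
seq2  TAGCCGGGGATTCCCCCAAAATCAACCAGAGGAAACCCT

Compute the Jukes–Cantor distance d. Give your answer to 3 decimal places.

0.539

The sequences differ at 15 of 39 sites, so p = 15/39 ≈ 0.384615.
d = −(3/4) ln(1 − 4p/3) = −0.75 ln(1 − 0.51282) = −0.75 ln(0.48718)
  = −0.75 × (-0.719122) = 0.539342 substitutions/site.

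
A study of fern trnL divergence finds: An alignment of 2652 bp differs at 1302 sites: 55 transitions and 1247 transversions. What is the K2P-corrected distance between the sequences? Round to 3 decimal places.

1.064

P = 55/2652 ≈ 0.020739 and Q = 1247/2652 ≈ 0.470211.
Under the Kimura two-parameter model, d = −½ ln(1 − 2P − Q) − ¼ ln(1 − 2Q).
1 − 2P − Q = 0.488311, giving −½ ln(0.488311) = 0.358401.
1 − 2Q = 0.059578, giving −¼ ln(0.059578) = 0.705117.
d = 0.358401 + 0.705117 = 1.063518.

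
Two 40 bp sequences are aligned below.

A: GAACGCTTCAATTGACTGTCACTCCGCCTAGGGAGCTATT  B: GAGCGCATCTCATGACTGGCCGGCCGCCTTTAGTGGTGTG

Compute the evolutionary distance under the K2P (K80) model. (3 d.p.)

0.585

Of 40 sites, 3 differences are transitions and 13 are transversions, so P = 3/40 = 0.075 and Q = 13/40 = 0.325.
Under the Kimura two-parameter model, d = −½ ln(1 − 2P − Q) − ¼ ln(1 − 2Q).
1 − 2P − Q = 0.525, giving −½ ln(0.525) = 0.322179.
1 − 2Q = 0.35, giving −¼ ln(0.35) = 0.262456.
d = 0.322179 + 0.262456 = 0.584635.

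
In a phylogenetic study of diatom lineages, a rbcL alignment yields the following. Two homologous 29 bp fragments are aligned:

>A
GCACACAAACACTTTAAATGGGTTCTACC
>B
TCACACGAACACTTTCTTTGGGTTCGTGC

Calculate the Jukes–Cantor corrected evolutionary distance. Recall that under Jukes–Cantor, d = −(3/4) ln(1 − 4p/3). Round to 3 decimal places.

The sequences differ at 8 of 29 sites (1, 7, 16, 17, 18, 26, 27, 28), so p = 8/29 ≈ 0.275862.
d = −(3/4) ln(1 − 4p/3) = −0.75 ln(1 − 0.367816) = −0.75 ln(0.632184)
  = −0.75 × (-0.458575) = 0.343931 substitutions/site.

0.344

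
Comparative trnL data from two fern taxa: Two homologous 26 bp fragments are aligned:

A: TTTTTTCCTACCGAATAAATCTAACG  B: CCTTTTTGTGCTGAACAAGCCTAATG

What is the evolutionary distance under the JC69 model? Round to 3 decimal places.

The sequences differ at 10 of 26 sites (1, 2, 7, 8, 10, 12, 16, 19, 20, 25), so p = 10/26 ≈ 0.384615.
d = −(3/4) ln(1 − 4p/3) = −0.75 ln(1 − 0.51282) = −0.75 ln(0.48718)
  = −0.75 × (-0.719122) = 0.539342 substitutions/site.

0.539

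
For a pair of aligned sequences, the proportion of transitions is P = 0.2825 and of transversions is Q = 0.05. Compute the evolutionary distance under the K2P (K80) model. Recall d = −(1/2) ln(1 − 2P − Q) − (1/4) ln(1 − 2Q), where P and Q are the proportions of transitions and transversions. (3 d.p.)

0.504

Under the Kimura two-parameter model, d = −½ ln(1 − 2P − Q) − ¼ ln(1 − 2Q).
1 − 2P − Q = 0.385, giving −½ ln(0.385) = 0.477256.
1 − 2Q = 0.9, giving −¼ ln(0.9) = 0.026340.
d = 0.477256 + 0.026340 = 0.503596.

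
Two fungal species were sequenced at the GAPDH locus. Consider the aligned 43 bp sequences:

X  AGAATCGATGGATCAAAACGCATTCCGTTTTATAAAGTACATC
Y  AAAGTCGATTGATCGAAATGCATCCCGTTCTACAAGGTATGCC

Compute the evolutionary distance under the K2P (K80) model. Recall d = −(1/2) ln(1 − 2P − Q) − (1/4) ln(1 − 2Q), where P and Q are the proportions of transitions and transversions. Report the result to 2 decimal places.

0.39

Of 43 sites, 11 differences are transitions and 1 are transversions, so P = 11/43 ≈ 0.255814 and Q = 1/43 ≈ 0.023256.
Under the Kimura two-parameter model, d = −½ ln(1 − 2P − Q) − ¼ ln(1 − 2Q).
1 − 2P − Q = 0.465116, giving −½ ln(0.465116) = 0.382734.
1 − 2Q = 0.953488, giving −¼ ln(0.953488) = 0.011907.
d = 0.382734 + 0.011907 = 0.394641.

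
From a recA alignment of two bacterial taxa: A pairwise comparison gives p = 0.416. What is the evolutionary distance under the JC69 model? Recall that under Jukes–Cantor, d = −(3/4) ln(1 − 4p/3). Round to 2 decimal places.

d = −(3/4) ln(1 − 4p/3) = −0.75 ln(1 − 0.554667) = −0.75 ln(0.445333)
  = −0.75 × (-0.808933) = 0.606700 substitutions/site.

0.61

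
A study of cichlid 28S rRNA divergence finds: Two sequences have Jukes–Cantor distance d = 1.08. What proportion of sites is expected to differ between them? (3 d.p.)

p = (3/4)(1 − e^(−4d/3)) = 0.75 × (1 − e^(-1.44)) = 0.75 × (1 − 0.236928) = 0.572304.

0.572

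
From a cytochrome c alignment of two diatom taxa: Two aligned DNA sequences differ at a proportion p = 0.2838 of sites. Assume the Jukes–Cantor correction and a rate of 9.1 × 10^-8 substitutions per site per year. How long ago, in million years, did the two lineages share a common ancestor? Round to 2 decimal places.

d = −(3/4) ln(1 − 4p/3) = −0.75 ln(1 − 0.3784) = −0.75 ln(0.6216)
  = −0.75 × (-0.475458) = 0.356594 substitutions/site.
Under a molecular clock d = 2μt, so t = d/(2μ) = 0.356594 / (2 × 9.1 × 10^-8) = 1.96 million years.

1.96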